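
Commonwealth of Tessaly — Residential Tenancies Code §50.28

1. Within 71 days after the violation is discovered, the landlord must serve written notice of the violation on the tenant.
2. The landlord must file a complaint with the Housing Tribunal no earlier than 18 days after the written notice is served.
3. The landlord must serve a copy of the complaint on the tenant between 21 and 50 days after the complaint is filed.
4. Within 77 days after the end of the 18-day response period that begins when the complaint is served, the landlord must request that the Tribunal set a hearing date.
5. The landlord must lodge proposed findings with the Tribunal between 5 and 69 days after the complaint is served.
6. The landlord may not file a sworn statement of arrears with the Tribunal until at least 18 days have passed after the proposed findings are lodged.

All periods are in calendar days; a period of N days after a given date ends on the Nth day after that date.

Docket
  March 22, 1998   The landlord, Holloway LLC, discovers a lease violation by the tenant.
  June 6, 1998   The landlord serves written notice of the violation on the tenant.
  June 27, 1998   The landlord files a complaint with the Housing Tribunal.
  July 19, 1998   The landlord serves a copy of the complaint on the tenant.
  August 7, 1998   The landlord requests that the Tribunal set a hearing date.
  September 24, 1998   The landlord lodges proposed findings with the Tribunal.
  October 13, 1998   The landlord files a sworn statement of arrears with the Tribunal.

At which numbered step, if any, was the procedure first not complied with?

Step 1 — counting 71 days from March 22, 1998 (when the violation is discovered) gives a deadline of June 1, 1998; done June 6, 1998 — 5 days late.
No need to go further; step 1 was not satisfied.

Step 1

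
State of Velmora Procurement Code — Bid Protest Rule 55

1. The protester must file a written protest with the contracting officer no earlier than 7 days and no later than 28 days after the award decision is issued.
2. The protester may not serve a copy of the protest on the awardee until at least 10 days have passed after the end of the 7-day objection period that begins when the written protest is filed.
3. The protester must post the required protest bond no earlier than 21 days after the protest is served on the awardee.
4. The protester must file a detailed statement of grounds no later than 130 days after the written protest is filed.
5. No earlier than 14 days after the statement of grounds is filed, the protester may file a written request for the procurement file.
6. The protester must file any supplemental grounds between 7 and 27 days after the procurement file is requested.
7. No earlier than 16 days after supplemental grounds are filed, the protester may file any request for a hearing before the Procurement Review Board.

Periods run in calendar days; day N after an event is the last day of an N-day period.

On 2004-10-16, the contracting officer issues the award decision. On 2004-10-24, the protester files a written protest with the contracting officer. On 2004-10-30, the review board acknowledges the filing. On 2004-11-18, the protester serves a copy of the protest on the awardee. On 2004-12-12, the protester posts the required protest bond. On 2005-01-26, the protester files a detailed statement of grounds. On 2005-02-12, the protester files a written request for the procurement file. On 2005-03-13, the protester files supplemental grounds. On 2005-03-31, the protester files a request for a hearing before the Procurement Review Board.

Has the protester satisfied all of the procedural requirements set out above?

No

(1) the permitted window runs from 2004-10-16 + 7 = 2004-10-23 to 2004-10-16 + 28 = 2004-11-13; done 2004-10-24 — within the window.
(2) permitted from 2004-10-31 + 10 days = 2004-11-10 onward; done 2004-11-18 — permitted.
(3) permitted from 2004-11-18 + 21 days = 2004-12-09 onward; done 2004-12-12 — permitted.
(4) due by 2004-10-24 + 130 days = 2005-03-03; 2005-01-26 is within that limit.
(5) permitted from 2005-01-26 + 14 days = 2005-02-09 onward; done 2005-02-12, after the minimum wait.
(6) the permitted window runs from 2005-02-12 + 7 = 2005-02-19 to 2005-02-12 + 27 = 2005-03-11; done 2005-03-13 — 2 days after the window closed.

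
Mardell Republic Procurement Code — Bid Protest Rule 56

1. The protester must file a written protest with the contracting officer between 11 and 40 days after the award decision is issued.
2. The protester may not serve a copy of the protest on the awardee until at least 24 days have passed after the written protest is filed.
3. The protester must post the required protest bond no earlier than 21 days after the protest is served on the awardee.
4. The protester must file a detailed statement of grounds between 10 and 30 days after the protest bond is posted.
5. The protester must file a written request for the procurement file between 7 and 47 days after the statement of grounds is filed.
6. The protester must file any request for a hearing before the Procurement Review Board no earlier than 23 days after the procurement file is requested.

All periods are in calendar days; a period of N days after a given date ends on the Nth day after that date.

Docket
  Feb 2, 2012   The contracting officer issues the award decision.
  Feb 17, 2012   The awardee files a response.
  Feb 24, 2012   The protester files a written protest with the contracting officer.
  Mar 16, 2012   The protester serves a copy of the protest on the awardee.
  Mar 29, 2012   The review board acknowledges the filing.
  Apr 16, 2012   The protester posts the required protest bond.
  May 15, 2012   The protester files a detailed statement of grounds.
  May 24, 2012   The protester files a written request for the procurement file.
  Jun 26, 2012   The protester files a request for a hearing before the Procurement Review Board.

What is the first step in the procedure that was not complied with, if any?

Step 2

(1) the permitted window runs from Feb 2, 2012 + 11 = Feb 13, 2012 to Feb 2, 2012 + 40 = Mar 13, 2012; Feb 24, 2012 falls inside that range.
(2) permitted from Feb 24, 2012 + 24 days = Mar 19, 2012 onward; Mar 16, 2012 is 3 days before the earliest permitted date.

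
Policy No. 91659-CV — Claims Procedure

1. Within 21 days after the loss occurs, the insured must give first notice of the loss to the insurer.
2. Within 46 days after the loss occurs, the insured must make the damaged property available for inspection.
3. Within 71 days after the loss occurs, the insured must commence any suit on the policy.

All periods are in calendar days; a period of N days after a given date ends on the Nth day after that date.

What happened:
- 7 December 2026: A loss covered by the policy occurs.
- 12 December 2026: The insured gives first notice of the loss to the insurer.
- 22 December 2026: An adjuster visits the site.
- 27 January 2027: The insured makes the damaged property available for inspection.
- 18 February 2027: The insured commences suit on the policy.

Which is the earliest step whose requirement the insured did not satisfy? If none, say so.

Step 1 — counting 21 days from 7 December 2026 (when the loss occurs) gives a deadline of 28 December 2026; completed 12 December 2026, before the deadline.
Step 2 — counting 46 days from 7 December 2026 (when the loss occurs) gives a deadline of 22 January 2027; 27 January 2027 misses that deadline by 5 days.

Step 2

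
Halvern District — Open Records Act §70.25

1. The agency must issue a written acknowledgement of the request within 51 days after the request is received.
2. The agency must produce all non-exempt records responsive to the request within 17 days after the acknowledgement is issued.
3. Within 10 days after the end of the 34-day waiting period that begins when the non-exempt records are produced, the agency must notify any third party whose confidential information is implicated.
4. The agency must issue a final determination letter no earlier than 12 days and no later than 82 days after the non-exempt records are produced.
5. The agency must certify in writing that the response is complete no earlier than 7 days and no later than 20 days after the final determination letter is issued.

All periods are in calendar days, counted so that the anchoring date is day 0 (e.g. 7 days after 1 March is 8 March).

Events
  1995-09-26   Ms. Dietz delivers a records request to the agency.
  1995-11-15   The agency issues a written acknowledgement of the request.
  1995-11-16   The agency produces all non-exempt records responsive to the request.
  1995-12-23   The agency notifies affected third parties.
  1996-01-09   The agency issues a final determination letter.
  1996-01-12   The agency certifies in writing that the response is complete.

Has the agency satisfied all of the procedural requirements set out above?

No

Step 1: 51 days after 1995-09-26 (when the request is received) is 1995-11-16; completed 1995-11-15, before the deadline.
Step 2: 17 days after 1995-11-15 (when the acknowledgement is issued) is 1995-12-02; done 1995-11-16 — timely.
Step 3: 10 days after 1995-12-20 (end of the 34-day waiting period, which began when the non-exempt records are produced on 1995-11-16) is 1995-12-30; 1995-12-23 is within that limit.
Step 4: the window is 12–82 days after 1995-11-16 (when the non-exempt records are produced), so 1995-11-28 through 1996-02-06; done 1996-01-09 — within the window.
Step 5: the window is 7–20 days after 1996-01-09 (when the final determination letter is issued), so 1996-01-16 through 1996-01-29; 1996-01-12 is 4 days too early.
That is the first point of non-compliance.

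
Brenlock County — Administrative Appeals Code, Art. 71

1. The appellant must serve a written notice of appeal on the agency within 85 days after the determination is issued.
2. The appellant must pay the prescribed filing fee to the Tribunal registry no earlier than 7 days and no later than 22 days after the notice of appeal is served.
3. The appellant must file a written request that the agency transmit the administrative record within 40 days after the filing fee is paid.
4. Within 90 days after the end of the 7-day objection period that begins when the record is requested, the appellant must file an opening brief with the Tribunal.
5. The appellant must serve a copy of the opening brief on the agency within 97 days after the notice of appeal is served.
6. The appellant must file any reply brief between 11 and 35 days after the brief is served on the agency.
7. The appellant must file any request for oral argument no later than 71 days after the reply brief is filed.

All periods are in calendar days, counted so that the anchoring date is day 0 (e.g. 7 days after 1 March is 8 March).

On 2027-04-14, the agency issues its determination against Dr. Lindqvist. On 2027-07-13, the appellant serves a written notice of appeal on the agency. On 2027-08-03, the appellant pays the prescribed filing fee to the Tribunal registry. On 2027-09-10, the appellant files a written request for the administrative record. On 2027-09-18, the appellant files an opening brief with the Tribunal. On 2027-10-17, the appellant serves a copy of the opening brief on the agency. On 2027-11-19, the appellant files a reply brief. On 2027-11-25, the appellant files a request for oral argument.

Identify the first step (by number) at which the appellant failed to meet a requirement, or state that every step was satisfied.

(1) due by 2027-04-14 + 85 days = 2027-07-08; done 2027-07-13 — 5 days late.

Step 1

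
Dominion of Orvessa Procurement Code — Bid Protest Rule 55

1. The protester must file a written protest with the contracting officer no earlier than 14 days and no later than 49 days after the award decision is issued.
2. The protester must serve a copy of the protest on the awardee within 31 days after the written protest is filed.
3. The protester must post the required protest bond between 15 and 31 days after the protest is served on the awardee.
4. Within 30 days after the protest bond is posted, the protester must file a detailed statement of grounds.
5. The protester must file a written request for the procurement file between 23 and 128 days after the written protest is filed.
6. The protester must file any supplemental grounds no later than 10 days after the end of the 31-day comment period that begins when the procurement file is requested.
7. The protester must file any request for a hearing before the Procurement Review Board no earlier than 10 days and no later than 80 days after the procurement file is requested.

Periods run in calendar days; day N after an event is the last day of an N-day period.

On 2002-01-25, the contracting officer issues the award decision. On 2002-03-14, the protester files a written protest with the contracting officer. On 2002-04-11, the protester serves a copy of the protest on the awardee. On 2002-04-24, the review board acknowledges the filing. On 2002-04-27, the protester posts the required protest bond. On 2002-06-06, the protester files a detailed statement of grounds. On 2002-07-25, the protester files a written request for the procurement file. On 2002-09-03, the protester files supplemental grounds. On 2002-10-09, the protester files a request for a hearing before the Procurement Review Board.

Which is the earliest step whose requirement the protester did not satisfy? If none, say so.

Step 1: the window is 14–49 days after 2002-01-25 (when the award decision is issued), so 2002-02-08 through 2002-03-15; done 2002-03-14, which is between those dates.
Step 2: 31 days after 2002-03-14 (when the written protest is filed) is 2002-04-14; done 2002-04-11 — timely.
Step 3: the window is 15–31 days after 2002-04-11 (when the protest is served on the awardee), so 2002-04-26 through 2002-05-12; done 2002-04-27 — within the window.
Step 4: 30 days after 2002-04-27 (when the protest bond is posted) is 2002-05-27; done 2002-06-06 — 10 days late.
That is the first point of non-compliance.

Step 4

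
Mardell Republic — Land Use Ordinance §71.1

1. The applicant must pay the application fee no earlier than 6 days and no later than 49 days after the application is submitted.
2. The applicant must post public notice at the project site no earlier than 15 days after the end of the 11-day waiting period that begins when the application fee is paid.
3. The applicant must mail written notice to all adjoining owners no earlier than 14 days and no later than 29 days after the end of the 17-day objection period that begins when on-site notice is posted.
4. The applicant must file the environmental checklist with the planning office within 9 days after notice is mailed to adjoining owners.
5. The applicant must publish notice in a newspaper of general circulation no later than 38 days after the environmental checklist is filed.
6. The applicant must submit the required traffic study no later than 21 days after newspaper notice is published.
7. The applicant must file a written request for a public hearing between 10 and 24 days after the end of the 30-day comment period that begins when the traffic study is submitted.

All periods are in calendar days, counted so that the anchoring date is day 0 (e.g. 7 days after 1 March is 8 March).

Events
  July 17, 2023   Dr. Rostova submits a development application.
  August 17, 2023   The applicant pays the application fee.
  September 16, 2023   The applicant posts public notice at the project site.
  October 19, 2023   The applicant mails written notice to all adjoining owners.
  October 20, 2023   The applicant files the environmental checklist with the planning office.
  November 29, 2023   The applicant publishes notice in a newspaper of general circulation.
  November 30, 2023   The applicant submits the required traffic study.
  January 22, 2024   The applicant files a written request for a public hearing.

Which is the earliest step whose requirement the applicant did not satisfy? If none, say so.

Step 1 — 6 and 49 days from July 17, 2023 (when the application is submitted) are July 23, 2023 and September 4, 2023 respectively; done August 17, 2023, which is between those dates.
Step 2 — must wait 15 days from August 28, 2023 (end of the 11-day waiting period, which began when the application fee is paid on August 17, 2023), so not before September 12, 2023; done September 16, 2023 — permitted.
Step 3 — 14 and 29 days from October 3, 2023 (end of the 17-day objection period, which began when on-site notice is posted on September 16, 2023) are October 17, 2023 and November 1, 2023 respectively; October 19, 2023 falls inside that range.
Step 4 — counting 9 days from October 19, 2023 (when notice is mailed to adjoining owners) gives a deadline of October 28, 2023; October 20, 2023 is within that limit.
Step 5 — counting 38 days from October 20, 2023 (when the environmental checklist is filed) gives a deadline of November 27, 2023; done November 29, 2023 — 2 days late.
No need to go further; step 5 was not satisfied.

Step 5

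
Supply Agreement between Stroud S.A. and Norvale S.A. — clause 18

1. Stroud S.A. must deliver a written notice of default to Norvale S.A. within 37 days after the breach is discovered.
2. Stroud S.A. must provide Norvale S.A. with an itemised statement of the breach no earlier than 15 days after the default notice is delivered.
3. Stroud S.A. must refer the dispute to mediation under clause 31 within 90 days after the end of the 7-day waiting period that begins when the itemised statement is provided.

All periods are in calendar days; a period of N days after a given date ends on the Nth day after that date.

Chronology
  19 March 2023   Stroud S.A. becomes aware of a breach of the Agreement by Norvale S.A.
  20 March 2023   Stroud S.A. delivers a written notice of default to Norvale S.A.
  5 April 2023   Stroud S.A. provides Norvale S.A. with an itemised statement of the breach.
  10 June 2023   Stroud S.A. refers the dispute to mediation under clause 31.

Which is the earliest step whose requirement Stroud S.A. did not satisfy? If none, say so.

None — every step was satisfied

(1) due by 19 March 2023 + 37 days = 25 April 2023; completed 20 March 2023, before the deadline.
(2) permitted from 20 March 2023 + 15 days = 4 April 2023 onward; done 5 April 2023, after the minimum wait.
(3) due by 12 April 2023 + 90 days = 11 July 2023; completed 10 June 2023, before the deadline.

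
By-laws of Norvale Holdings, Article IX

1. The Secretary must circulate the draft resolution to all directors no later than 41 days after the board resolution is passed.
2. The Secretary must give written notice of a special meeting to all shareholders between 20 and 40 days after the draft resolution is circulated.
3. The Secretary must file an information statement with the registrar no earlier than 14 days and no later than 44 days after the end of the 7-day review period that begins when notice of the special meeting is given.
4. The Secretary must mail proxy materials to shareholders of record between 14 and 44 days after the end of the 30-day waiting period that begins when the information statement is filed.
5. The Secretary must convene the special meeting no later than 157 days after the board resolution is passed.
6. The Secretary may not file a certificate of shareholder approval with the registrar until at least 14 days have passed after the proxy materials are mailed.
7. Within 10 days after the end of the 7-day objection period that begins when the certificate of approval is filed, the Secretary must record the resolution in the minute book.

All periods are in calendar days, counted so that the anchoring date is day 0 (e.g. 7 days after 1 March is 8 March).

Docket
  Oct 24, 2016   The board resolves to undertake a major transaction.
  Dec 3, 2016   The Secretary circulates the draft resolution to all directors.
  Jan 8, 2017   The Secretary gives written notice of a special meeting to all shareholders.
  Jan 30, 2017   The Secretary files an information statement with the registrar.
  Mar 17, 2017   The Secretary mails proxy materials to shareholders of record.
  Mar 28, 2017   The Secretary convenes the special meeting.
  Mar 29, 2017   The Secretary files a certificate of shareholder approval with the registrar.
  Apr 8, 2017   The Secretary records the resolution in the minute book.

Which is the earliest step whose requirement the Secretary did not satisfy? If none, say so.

Step 1: 41 days after Oct 24, 2016 (when the board resolution is passed) is Dec 4, 2016; completed Dec 3, 2016, before the deadline.
Step 2: the window is 20–40 days after Dec 3, 2016 (when the draft resolution is circulated), so Dec 23, 2016 through Jan 12, 2017; done Jan 8, 2017, which is between those dates.
Step 3: the window is 14–44 days after Jan 15, 2017 (end of the 7-day review period, which began when notice of the special meeting is given on Jan 8, 2017), so Jan 29, 2017 through Feb 28, 2017; done Jan 30, 2017, which is between those dates.
Step 4: the window is 14–44 days after Mar 1, 2017 (end of the 30-day waiting period, which began when the information statement is filed on Jan 30, 2017), so Mar 15, 2017 through Apr 14, 2017; Mar 17, 2017 falls inside that range.
Step 5: 157 days after Oct 24, 2016 (when the board resolution is passed) is Mar 30, 2017; Mar 28, 2017 is within that limit.
Step 6: the earliest permitted date is 14 days after Mar 17, 2017 (when the proxy materials are mailed), i.e. Mar 31, 2017; Mar 29, 2017 is 2 days before the earliest permitted date.

Step 6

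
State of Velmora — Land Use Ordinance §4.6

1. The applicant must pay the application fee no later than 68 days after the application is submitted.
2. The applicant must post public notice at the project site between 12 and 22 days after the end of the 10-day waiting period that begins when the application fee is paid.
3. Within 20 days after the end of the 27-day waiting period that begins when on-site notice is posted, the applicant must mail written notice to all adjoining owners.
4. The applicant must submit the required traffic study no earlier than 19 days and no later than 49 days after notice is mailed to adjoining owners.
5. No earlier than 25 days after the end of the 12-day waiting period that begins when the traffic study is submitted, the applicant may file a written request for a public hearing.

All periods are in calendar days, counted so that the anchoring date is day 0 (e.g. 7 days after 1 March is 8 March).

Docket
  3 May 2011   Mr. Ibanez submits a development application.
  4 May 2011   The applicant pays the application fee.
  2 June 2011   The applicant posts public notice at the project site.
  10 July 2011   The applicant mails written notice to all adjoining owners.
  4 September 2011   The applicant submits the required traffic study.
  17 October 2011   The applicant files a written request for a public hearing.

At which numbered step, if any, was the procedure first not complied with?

Step 4

Step 1: 68 days after 3 May 2011 (when the application is submitted) is 10 July 2011; 4 May 2011 is within that limit.
Step 2: the window is 12–22 days after 14 May 2011 (end of the 10-day waiting period, which began when the application fee is paid on 4 May 2011), so 26 May 2011 through 5 June 2011; done 2 June 2011 — within the window.
Step 3: 20 days after 29 June 2011 (end of the 27-day waiting period, which began when on-site notice is posted on 2 June 2011) is 19 July 2011; 10 July 2011 is within that limit.
Step 4: the window is 19–49 days after 10 July 2011 (when notice is mailed to adjoining owners), so 29 July 2011 through 28 August 2011; 4 September 2011 is 7 days past the end of the window.
The analysis stops there.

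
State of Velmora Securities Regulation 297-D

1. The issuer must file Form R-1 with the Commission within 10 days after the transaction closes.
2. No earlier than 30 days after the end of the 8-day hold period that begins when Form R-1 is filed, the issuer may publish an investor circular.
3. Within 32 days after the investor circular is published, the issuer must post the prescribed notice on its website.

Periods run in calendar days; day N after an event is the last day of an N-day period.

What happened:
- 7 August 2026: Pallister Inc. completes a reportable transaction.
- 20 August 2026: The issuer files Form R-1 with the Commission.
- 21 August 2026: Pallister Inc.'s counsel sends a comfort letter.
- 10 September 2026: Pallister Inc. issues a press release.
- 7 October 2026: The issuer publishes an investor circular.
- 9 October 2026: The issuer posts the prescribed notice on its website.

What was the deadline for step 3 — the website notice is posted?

8 November 2026

Step 3 runs from 7 October 2026, when the investor circular is published. 32 days after 7 October 2026 is 8 November 2026.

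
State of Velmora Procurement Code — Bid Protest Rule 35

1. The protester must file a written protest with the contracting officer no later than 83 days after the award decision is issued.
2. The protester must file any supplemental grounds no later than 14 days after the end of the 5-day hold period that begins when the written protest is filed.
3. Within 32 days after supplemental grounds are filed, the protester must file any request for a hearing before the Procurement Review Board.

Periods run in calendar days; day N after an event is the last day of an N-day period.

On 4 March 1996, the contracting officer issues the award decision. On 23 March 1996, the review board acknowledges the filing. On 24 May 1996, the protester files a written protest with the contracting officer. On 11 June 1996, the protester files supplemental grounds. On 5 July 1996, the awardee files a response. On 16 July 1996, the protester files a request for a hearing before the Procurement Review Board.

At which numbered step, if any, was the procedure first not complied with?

(1) due by 4 March 1996 + 83 days = 26 May 1996; done 24 May 1996 — timely.
(2) due by 29 May 1996 + 14 days = 12 June 1996; done 11 June 1996 — timely.
(3) due by 11 June 1996 + 32 days = 13 July 1996; 16 July 1996 misses that deadline by 3 days.
That is the first point of non-compliance.

Step 3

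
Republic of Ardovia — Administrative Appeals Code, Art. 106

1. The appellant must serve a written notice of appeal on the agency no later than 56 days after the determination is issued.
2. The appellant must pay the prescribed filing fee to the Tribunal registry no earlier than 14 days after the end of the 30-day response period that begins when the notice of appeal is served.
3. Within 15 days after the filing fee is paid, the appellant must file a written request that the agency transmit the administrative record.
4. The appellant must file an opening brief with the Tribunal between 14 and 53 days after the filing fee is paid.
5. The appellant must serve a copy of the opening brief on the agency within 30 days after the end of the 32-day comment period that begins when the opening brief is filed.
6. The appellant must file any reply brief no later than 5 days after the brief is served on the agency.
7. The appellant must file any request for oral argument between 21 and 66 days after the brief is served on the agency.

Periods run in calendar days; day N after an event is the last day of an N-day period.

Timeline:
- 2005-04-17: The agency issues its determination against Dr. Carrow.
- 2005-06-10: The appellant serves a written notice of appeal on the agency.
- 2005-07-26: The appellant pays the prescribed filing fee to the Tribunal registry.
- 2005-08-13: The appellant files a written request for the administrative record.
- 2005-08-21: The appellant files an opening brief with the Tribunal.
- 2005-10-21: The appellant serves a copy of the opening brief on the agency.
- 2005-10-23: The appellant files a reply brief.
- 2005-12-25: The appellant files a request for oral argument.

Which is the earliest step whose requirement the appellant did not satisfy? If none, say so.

Step 3

Step 1 — counting 56 days from 2005-04-17 (when the determination is issued) gives a deadline of 2005-06-12; done 2005-06-10 — timely.
Step 2 — must wait 14 days from 2005-07-10 (end of the 30-day response period, which began when the notice of appeal is served on 2005-06-10), so not before 2005-07-24; 2005-07-26 is on or after that date.
Step 3 — counting 15 days from 2005-07-26 (when the filing fee is paid) gives a deadline of 2005-08-10; not done until 2005-08-13, 3 days after the deadline.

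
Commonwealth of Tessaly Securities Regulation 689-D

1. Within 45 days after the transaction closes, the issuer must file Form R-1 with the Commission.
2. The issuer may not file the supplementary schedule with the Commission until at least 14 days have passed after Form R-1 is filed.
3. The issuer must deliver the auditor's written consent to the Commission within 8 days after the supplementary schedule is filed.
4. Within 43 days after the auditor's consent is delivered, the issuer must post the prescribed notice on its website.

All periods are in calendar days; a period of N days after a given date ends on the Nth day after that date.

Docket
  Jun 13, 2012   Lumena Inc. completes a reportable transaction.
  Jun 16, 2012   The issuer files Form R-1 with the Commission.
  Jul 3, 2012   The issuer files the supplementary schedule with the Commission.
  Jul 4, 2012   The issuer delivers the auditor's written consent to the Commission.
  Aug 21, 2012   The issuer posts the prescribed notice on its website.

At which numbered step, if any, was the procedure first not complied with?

Step 4

Step 1 — counting 45 days from Jun 13, 2012 (when the transaction closes) gives a deadline of Jul 28, 2012; Jun 16, 2012 is within that limit.
Step 2 — must wait 14 days from Jun 16, 2012 (when Form R-1 is filed), so not before Jun 30, 2012; done Jul 3, 2012 — permitted.
Step 3 — counting 8 days from Jul 3, 2012 (when the supplementary schedule is filed) gives a deadline of Jul 11, 2012; completed Jul 4, 2012, before the deadline.
Step 4 — counting 43 days from Jul 4, 2012 (when the auditor's consent is delivered) gives a deadline of Aug 16, 2012; Aug 21, 2012 misses that deadline by 5 days.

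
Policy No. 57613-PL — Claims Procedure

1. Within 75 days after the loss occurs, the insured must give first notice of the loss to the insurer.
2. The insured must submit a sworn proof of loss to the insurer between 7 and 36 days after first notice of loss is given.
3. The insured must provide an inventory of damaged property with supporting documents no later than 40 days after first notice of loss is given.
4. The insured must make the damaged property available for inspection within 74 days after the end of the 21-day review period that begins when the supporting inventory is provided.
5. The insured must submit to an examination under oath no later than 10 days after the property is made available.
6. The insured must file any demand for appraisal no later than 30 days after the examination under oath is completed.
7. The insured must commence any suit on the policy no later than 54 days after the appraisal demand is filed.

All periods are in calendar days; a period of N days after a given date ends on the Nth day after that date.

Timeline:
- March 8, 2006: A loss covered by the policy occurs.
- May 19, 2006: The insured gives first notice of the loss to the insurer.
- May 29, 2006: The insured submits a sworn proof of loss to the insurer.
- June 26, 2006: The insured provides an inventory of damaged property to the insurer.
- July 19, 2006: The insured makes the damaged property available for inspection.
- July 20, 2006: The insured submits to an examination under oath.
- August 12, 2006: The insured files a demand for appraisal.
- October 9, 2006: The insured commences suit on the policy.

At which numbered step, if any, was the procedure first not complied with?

Step 1: 75 days after March 8, 2006 (when the loss occurs) is May 22, 2006; completed May 19, 2006, before the deadline.
Step 2: the window is 7–36 days after May 19, 2006 (when first notice of loss is given), so May 26, 2006 through June 24, 2006; done May 29, 2006, which is between those dates.
Step 3: 40 days after May 19, 2006 (when first notice of loss is given) is June 28, 2006; completed June 26, 2006, before the deadline.
Step 4: 74 days after July 17, 2006 (end of the 21-day review period, which began when the supporting inventory is provided on June 26, 2006) is September 29, 2006; July 19, 2006 is within that limit.
Step 5: 10 days after July 19, 2006 (when the property is made available) is July 29, 2006; completed July 20, 2006, before the deadline.
Step 6: 30 days after July 20, 2006 (when the examination under oath is completed) is August 19, 2006; completed August 12, 2006, before the deadline.
Step 7: 54 days after August 12, 2006 (when the appraisal demand is filed) is October 5, 2006; not done until October 9, 2006, 4 days after the deadline.

Step 7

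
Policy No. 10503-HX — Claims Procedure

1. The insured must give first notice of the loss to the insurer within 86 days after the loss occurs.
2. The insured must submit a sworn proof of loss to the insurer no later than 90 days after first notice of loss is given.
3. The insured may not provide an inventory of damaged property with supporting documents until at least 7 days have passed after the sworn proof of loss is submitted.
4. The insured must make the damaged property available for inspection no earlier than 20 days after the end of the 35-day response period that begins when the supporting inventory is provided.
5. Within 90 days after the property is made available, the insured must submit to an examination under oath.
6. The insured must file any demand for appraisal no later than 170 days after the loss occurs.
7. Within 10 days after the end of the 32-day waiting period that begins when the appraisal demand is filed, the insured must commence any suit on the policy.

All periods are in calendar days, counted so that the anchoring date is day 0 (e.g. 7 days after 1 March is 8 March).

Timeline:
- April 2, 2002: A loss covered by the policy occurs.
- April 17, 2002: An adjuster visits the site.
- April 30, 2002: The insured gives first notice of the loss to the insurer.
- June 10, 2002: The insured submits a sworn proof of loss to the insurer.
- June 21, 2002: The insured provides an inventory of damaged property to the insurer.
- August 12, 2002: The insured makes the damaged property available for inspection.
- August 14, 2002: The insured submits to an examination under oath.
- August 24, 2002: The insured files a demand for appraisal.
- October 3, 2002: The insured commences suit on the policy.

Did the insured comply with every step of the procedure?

No

Step 1 — counting 86 days from April 2, 2002 (when the loss occurs) gives a deadline of June 27, 2002; April 30, 2002 is within that limit.
Step 2 — counting 90 days from April 30, 2002 (when first notice of loss is given) gives a deadline of July 29, 2002; completed June 10, 2002, before the deadline.
Step 3 — must wait 7 days from June 10, 2002 (when the sworn proof of loss is submitted), so not before June 17, 2002; done June 21, 2002, after the minimum wait.
Step 4 — must wait 20 days from July 26, 2002 (end of the 35-day response period, which began when the supporting inventory is provided on June 21, 2002), so not before August 15, 2002; August 12, 2002 is 3 days before the earliest permitted date.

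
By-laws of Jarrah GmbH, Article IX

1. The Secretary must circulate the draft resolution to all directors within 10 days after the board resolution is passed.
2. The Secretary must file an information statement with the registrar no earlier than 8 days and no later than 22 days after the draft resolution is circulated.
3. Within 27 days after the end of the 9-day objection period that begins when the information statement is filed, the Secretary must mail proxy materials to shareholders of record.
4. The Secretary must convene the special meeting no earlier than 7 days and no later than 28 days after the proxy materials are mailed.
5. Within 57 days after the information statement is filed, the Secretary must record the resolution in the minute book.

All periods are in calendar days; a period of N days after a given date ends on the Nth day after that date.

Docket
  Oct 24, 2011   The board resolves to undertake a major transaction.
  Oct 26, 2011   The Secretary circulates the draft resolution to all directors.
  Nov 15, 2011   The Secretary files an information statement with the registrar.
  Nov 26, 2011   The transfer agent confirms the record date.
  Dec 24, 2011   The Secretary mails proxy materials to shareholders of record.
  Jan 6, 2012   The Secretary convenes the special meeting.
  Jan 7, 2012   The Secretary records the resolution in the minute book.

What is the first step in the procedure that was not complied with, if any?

Step 3

Step 1: 10 days after Oct 24, 2011 (when the board resolution is passed) is Nov 3, 2011; done Oct 26, 2011 — timely.
Step 2: the window is 8–22 days after Oct 26, 2011 (when the draft resolution is circulated), so Nov 3, 2011 through Nov 17, 2011; Nov 15, 2011 falls inside that range.
Step 3: 27 days after Nov 24, 2011 (end of the 9-day objection period, which began when the information statement is filed on Nov 15, 2011) is Dec 21, 2011; done Dec 24, 2011 — 3 days late.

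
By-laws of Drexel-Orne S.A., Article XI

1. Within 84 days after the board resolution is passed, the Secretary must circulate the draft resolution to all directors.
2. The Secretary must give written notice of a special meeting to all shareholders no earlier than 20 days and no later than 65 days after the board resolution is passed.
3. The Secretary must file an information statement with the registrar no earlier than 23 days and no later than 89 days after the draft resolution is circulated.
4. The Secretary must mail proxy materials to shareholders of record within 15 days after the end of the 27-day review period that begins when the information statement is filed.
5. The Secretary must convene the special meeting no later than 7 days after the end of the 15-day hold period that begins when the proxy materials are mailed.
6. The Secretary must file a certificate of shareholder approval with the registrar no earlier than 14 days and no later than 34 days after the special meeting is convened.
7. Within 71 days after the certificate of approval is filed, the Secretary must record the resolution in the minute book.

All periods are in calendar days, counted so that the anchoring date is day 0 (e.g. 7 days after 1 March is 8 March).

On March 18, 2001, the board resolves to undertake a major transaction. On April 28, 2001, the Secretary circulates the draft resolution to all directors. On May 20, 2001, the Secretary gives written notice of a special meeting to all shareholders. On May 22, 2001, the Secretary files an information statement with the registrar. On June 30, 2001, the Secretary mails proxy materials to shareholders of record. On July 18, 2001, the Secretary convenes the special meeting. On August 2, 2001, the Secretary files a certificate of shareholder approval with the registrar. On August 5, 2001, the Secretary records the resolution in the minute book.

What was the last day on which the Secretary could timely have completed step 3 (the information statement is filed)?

July 26, 2001

Step 3 runs from April 28, 2001, when the draft resolution is circulated. The window is 23–89 days after April 28, 2001; it closes on July 26, 2001.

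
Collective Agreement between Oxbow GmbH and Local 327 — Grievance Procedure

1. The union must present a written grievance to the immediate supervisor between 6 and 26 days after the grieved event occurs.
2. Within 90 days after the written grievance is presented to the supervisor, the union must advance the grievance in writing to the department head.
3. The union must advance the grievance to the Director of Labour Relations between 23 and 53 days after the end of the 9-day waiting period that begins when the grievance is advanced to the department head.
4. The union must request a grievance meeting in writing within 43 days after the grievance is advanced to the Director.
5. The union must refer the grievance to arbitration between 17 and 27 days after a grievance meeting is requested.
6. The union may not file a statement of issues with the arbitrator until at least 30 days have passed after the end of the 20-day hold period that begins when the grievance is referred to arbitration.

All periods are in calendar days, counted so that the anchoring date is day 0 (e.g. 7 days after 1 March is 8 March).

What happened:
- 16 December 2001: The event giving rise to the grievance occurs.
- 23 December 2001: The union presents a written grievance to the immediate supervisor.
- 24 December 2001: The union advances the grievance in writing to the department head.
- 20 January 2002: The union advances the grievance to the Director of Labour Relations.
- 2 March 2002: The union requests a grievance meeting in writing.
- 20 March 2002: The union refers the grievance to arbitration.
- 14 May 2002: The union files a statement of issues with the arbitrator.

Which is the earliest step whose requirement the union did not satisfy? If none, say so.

Step 3

Step 1 — 6 and 26 days from 16 December 2001 (when the grieved event occurs) are 22 December 2001 and 11 January 2002 respectively; done 23 December 2001 — within the window.
Step 2 — counting 90 days from 23 December 2001 (when the written grievance is presented to the supervisor) gives a deadline of 23 March 2002; 24 December 2001 is within that limit.
Step 3 — 23 and 53 days from 2 January 2002 (end of the 9-day waiting period, which began when the grievance is advanced to the department head on 24 December 2001) are 25 January 2002 and 24 February 2002 respectively; done 20 January 2002 — 5 days before the window opened.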